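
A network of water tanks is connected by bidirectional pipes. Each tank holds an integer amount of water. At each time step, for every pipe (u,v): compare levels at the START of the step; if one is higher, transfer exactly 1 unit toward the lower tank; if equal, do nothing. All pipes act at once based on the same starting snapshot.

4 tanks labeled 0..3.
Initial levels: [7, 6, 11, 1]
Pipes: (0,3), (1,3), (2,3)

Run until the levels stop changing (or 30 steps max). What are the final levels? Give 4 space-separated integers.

Answer: 7 7 7 4

Derivation:
Step 1: flows [0->3,1->3,2->3] -> levels [6 5 10 4]
Step 2: flows [0->3,1->3,2->3] -> levels [5 4 9 7]
Step 3: flows [3->0,3->1,2->3] -> levels [6 5 8 6]
Step 4: flows [0=3,3->1,2->3] -> levels [6 6 7 6]
Step 5: flows [0=3,1=3,2->3] -> levels [6 6 6 7]
Step 6: flows [3->0,3->1,3->2] -> levels [7 7 7 4]
Step 7: flows [0->3,1->3,2->3] -> levels [6 6 6 7]
  -> period-2 cycle: step 7 state = step 5 state; never stabilizes
  -> state at step 30: (30-5) mod 2 = 1, same as step 6 -> [7 7 7 4]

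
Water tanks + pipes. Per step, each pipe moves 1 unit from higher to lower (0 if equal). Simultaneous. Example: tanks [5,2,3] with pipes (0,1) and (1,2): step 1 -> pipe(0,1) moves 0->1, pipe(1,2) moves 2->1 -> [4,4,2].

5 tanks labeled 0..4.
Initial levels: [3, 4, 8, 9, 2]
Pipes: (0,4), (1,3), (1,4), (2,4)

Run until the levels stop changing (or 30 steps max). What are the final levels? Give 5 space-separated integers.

Answer: 5 4 5 6 6

Derivation:
Step 1: flows [0->4,3->1,1->4,2->4] -> levels [2 4 7 8 5]
Step 2: flows [4->0,3->1,4->1,2->4] -> levels [3 6 6 7 4]
Step 3: flows [4->0,3->1,1->4,2->4] -> levels [4 6 5 6 5]
Step 4: flows [4->0,1=3,1->4,2=4] -> levels [5 5 5 6 5]
Step 5: flows [0=4,3->1,1=4,2=4] -> levels [5 6 5 5 5]
Step 6: flows [0=4,1->3,1->4,2=4] -> levels [5 4 5 6 6]
Step 7: flows [4->0,3->1,4->1,4->2] -> levels [6 6 6 5 3]
Step 8: flows [0->4,1->3,1->4,2->4] -> levels [5 4 5 6 6]
  -> period-2 cycle: step 8 state = step 6 state; never stabilizes
  -> state at step 30: (30-6) mod 2 = 0, same as step 6 -> [5 4 5 6 6]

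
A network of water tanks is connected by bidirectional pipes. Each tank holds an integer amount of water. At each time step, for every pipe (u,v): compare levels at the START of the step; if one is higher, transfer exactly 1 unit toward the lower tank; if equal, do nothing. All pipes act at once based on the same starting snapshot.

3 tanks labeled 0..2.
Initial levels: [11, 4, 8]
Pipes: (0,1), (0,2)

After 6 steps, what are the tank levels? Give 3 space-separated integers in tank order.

Answer: 7 8 8

Derivation:
Step 1: flows [0->1,0->2] -> levels [9 5 9]
Step 2: flows [0->1,0=2] -> levels [8 6 9]
Step 3: flows [0->1,2->0] -> levels [8 7 8]
Step 4: flows [0->1,0=2] -> levels [7 8 8]
Step 5: flows [1->0,2->0] -> levels [9 7 7]
Step 6: flows [0->1,0->2] -> levels [7 8 8]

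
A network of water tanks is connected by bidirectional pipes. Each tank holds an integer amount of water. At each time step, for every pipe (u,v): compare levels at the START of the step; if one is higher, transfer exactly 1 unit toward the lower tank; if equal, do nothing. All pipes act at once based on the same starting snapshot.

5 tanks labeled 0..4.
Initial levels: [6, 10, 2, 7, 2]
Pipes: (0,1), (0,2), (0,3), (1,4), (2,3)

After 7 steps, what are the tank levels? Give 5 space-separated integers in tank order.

Step 1: flows [1->0,0->2,3->0,1->4,3->2] -> levels [7 8 4 5 3]
Step 2: flows [1->0,0->2,0->3,1->4,3->2] -> levels [6 6 6 5 4]
Step 3: flows [0=1,0=2,0->3,1->4,2->3] -> levels [5 5 5 7 5]
Step 4: flows [0=1,0=2,3->0,1=4,3->2] -> levels [6 5 6 5 5]
Step 5: flows [0->1,0=2,0->3,1=4,2->3] -> levels [4 6 5 7 5]
Step 6: flows [1->0,2->0,3->0,1->4,3->2] -> levels [7 4 5 5 6]
Step 7: flows [0->1,0->2,0->3,4->1,2=3] -> levels [4 6 6 6 5]

Answer: 4 6 6 6 5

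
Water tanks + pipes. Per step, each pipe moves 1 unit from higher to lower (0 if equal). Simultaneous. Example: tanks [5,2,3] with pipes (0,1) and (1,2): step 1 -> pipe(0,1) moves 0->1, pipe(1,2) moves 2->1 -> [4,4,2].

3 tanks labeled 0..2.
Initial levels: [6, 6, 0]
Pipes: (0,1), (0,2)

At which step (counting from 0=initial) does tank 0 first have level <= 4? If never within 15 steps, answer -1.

Step 1: flows [0=1,0->2] -> levels [5 6 1]
Step 2: flows [1->0,0->2] -> levels [5 5 2]
Step 3: flows [0=1,0->2] -> levels [4 5 3]
Tank 0 first reaches <=4 at step 3

Answer: 3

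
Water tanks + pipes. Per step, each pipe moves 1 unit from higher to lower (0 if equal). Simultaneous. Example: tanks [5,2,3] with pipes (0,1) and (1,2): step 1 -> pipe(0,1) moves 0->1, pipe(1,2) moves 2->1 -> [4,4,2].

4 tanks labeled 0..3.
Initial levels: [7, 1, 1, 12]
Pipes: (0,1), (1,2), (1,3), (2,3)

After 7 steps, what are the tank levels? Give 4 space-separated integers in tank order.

Step 1: flows [0->1,1=2,3->1,3->2] -> levels [6 3 2 10]
Step 2: flows [0->1,1->2,3->1,3->2] -> levels [5 4 4 8]
Step 3: flows [0->1,1=2,3->1,3->2] -> levels [4 6 5 6]
Step 4: flows [1->0,1->2,1=3,3->2] -> levels [5 4 7 5]
Step 5: flows [0->1,2->1,3->1,2->3] -> levels [4 7 5 5]
Step 6: flows [1->0,1->2,1->3,2=3] -> levels [5 4 6 6]
Step 7: flows [0->1,2->1,3->1,2=3] -> levels [4 7 5 5]

Answer: 4 7 5 5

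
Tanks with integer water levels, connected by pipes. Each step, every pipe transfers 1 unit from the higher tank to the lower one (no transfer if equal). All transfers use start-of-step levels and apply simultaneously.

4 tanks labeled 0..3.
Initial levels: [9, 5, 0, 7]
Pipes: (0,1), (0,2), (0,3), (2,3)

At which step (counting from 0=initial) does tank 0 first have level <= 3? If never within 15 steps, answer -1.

Answer: -1

Derivation:
Step 1: flows [0->1,0->2,0->3,3->2] -> levels [6 6 2 7]
Step 2: flows [0=1,0->2,3->0,3->2] -> levels [6 6 4 5]
Step 3: flows [0=1,0->2,0->3,3->2] -> levels [4 6 6 5]
Step 4: flows [1->0,2->0,3->0,2->3] -> levels [7 5 4 5]
Step 5: flows [0->1,0->2,0->3,3->2] -> levels [4 6 6 5]
  -> period-2 cycle (repeats step 3); tank 0 never drops to <=3
Tank 0 never reaches <=3 within 15 steps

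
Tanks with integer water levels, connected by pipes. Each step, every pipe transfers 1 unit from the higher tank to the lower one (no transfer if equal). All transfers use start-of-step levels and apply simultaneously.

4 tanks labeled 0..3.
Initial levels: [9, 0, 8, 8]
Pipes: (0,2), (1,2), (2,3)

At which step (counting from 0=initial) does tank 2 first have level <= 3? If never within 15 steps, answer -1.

Answer: -1

Derivation:
Step 1: flows [0->2,2->1,2=3] -> levels [8 1 8 8]
Step 2: flows [0=2,2->1,2=3] -> levels [8 2 7 8]
Step 3: flows [0->2,2->1,3->2] -> levels [7 3 8 7]
Step 4: flows [2->0,2->1,2->3] -> levels [8 4 5 8]
Step 5: flows [0->2,2->1,3->2] -> levels [7 5 6 7]
Step 6: flows [0->2,2->1,3->2] -> levels [6 6 7 6]
Step 7: flows [2->0,2->1,2->3] -> levels [7 7 4 7]
Step 8: flows [0->2,1->2,3->2] -> levels [6 6 7 6]
  -> period-2 cycle (repeats step 6); tank 2 never drops to <=3
Tank 2 never reaches <=3 within 15 steps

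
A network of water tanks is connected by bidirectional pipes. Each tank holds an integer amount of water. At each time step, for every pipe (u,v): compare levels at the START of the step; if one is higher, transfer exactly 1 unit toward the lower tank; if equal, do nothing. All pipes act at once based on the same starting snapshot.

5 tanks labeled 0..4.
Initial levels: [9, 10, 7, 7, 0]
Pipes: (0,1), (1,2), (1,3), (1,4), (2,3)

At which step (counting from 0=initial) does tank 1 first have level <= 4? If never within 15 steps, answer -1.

Answer: 5

Derivation:
Step 1: flows [1->0,1->2,1->3,1->4,2=3] -> levels [10 6 8 8 1]
Step 2: flows [0->1,2->1,3->1,1->4,2=3] -> levels [9 8 7 7 2]
Step 3: flows [0->1,1->2,1->3,1->4,2=3] -> levels [8 6 8 8 3]
Step 4: flows [0->1,2->1,3->1,1->4,2=3] -> levels [7 8 7 7 4]
Step 5: flows [1->0,1->2,1->3,1->4,2=3] -> levels [8 4 8 8 5]
Tank 1 first reaches <=4 at step 5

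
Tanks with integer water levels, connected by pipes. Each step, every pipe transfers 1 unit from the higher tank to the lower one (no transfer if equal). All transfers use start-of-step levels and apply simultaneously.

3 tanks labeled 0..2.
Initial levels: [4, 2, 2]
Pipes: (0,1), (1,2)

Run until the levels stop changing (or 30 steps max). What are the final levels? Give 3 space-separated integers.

Step 1: flows [0->1,1=2] -> levels [3 3 2]
Step 2: flows [0=1,1->2] -> levels [3 2 3]
Step 3: flows [0->1,2->1] -> levels [2 4 2]
Step 4: flows [1->0,1->2] -> levels [3 2 3]
  -> period-2 cycle: step 4 state = step 2 state; never stabilizes
  -> state at step 30: (30-2) mod 2 = 0, same as step 2 -> [3 2 3]

Answer: 3 2 3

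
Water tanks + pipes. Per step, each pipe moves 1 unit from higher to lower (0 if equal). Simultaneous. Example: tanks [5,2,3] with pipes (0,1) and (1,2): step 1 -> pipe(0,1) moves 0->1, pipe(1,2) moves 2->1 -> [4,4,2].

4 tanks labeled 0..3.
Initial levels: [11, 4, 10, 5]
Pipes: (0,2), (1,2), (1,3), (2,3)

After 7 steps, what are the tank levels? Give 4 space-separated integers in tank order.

Answer: 8 8 6 8

Derivation:
Step 1: flows [0->2,2->1,3->1,2->3] -> levels [10 6 9 5]
Step 2: flows [0->2,2->1,1->3,2->3] -> levels [9 6 8 7]
Step 3: flows [0->2,2->1,3->1,2->3] -> levels [8 8 7 7]
Step 4: flows [0->2,1->2,1->3,2=3] -> levels [7 6 9 8]
Step 5: flows [2->0,2->1,3->1,2->3] -> levels [8 8 6 8]
Step 6: flows [0->2,1->2,1=3,3->2] -> levels [7 7 9 7]
Step 7: flows [2->0,2->1,1=3,2->3] -> levels [8 8 6 8]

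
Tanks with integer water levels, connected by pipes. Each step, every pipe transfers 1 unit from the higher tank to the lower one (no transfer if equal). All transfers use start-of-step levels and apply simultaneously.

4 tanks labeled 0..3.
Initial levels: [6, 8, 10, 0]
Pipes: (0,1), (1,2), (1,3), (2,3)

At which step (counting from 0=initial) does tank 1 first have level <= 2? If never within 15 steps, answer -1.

Answer: -1

Derivation:
Step 1: flows [1->0,2->1,1->3,2->3] -> levels [7 7 8 2]
Step 2: flows [0=1,2->1,1->3,2->3] -> levels [7 7 6 4]
Step 3: flows [0=1,1->2,1->3,2->3] -> levels [7 5 6 6]
Step 4: flows [0->1,2->1,3->1,2=3] -> levels [6 8 5 5]
Step 5: flows [1->0,1->2,1->3,2=3] -> levels [7 5 6 6]
  -> period-2 cycle (repeats step 3); tank 1 never drops to <=2
Tank 1 never reaches <=2 within 15 steps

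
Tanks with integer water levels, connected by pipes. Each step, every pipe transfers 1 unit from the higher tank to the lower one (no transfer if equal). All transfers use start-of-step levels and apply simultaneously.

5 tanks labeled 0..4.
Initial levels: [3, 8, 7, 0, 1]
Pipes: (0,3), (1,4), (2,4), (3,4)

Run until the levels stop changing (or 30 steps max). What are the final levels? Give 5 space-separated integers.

Step 1: flows [0->3,1->4,2->4,4->3] -> levels [2 7 6 2 2]
Step 2: flows [0=3,1->4,2->4,3=4] -> levels [2 6 5 2 4]
Step 3: flows [0=3,1->4,2->4,4->3] -> levels [2 5 4 3 5]
Step 4: flows [3->0,1=4,4->2,4->3] -> levels [3 5 5 3 3]
Step 5: flows [0=3,1->4,2->4,3=4] -> levels [3 4 4 3 5]
Step 6: flows [0=3,4->1,4->2,4->3] -> levels [3 5 5 4 2]
Step 7: flows [3->0,1->4,2->4,3->4] -> levels [4 4 4 2 5]
Step 8: flows [0->3,4->1,4->2,4->3] -> levels [3 5 5 4 2]
  -> period-2 cycle: step 8 state = step 6 state; never stabilizes
  -> state at step 30: (30-6) mod 2 = 0, same as step 6 -> [3 5 5 4 2]

Answer: 3 5 5 4 2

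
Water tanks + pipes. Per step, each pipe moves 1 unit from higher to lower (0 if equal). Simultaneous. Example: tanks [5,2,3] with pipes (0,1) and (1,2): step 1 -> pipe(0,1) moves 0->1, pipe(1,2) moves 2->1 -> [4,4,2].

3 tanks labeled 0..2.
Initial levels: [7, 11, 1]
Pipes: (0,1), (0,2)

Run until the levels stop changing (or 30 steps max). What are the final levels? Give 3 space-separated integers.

Step 1: flows [1->0,0->2] -> levels [7 10 2]
Step 2: flows [1->0,0->2] -> levels [7 9 3]
Step 3: flows [1->0,0->2] -> levels [7 8 4]
Step 4: flows [1->0,0->2] -> levels [7 7 5]
Step 5: flows [0=1,0->2] -> levels [6 7 6]
Step 6: flows [1->0,0=2] -> levels [7 6 6]
Step 7: flows [0->1,0->2] -> levels [5 7 7]
Step 8: flows [1->0,2->0] -> levels [7 6 6]
  -> period-2 cycle: step 8 state = step 6 state; never stabilizes
  -> state at step 30: (30-6) mod 2 = 0, same as step 6 -> [7 6 6]

Answer: 7 6 6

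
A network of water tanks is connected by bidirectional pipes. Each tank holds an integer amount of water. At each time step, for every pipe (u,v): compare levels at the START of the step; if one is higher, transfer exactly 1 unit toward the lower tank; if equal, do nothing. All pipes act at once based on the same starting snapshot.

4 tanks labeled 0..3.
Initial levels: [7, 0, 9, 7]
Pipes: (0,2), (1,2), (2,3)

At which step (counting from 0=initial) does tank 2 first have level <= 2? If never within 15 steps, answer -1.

Answer: -1

Derivation:
Step 1: flows [2->0,2->1,2->3] -> levels [8 1 6 8]
Step 2: flows [0->2,2->1,3->2] -> levels [7 2 7 7]
Step 3: flows [0=2,2->1,2=3] -> levels [7 3 6 7]
Step 4: flows [0->2,2->1,3->2] -> levels [6 4 7 6]
Step 5: flows [2->0,2->1,2->3] -> levels [7 5 4 7]
Step 6: flows [0->2,1->2,3->2] -> levels [6 4 7 6]
  -> period-2 cycle (repeats step 4); tank 2 never drops to <=2
Tank 2 never reaches <=2 within 15 steps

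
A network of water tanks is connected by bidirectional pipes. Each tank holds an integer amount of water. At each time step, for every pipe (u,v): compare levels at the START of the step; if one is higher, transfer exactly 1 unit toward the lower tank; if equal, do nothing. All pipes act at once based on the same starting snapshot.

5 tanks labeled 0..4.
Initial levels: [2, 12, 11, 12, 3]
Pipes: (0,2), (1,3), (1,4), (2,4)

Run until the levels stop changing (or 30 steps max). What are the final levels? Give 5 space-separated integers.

Answer: 8 9 7 8 8

Derivation:
Step 1: flows [2->0,1=3,1->4,2->4] -> levels [3 11 9 12 5]
Step 2: flows [2->0,3->1,1->4,2->4] -> levels [4 11 7 11 7]
Step 3: flows [2->0,1=3,1->4,2=4] -> levels [5 10 6 11 8]
Step 4: flows [2->0,3->1,1->4,4->2] -> levels [6 10 6 10 8]
Step 5: flows [0=2,1=3,1->4,4->2] -> levels [6 9 7 10 8]
Step 6: flows [2->0,3->1,1->4,4->2] -> levels [7 9 7 9 8]
Step 7: flows [0=2,1=3,1->4,4->2] -> levels [7 8 8 9 8]
Step 8: flows [2->0,3->1,1=4,2=4] -> levels [8 9 7 8 8]
Step 9: flows [0->2,1->3,1->4,4->2] -> levels [7 7 9 9 8]
Step 10: flows [2->0,3->1,4->1,2->4] -> levels [8 9 7 8 8]
  -> period-2 cycle: step 10 state = step 8 state; never stabilizes
  -> state at step 30: (30-8) mod 2 = 0, same as step 8 -> [8 9 7 8 8]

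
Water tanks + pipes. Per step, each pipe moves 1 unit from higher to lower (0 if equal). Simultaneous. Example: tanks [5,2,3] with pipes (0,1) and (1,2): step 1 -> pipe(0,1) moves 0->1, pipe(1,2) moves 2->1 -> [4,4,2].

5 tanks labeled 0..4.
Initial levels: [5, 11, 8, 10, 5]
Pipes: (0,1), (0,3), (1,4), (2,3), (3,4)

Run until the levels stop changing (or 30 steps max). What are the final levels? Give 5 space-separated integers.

Answer: 9 7 8 6 9

Derivation:
Step 1: flows [1->0,3->0,1->4,3->2,3->4] -> levels [7 9 9 7 7]
Step 2: flows [1->0,0=3,1->4,2->3,3=4] -> levels [8 7 8 8 8]
Step 3: flows [0->1,0=3,4->1,2=3,3=4] -> levels [7 9 8 8 7]
Step 4: flows [1->0,3->0,1->4,2=3,3->4] -> levels [9 7 8 6 9]
Step 5: flows [0->1,0->3,4->1,2->3,4->3] -> levels [7 9 7 9 7]
Step 6: flows [1->0,3->0,1->4,3->2,3->4] -> levels [9 7 8 6 9]
  -> period-2 cycle: step 6 state = step 4 state; never stabilizes
  -> state at step 30: (30-4) mod 2 = 0, same as step 4 -> [9 7 8 6 9]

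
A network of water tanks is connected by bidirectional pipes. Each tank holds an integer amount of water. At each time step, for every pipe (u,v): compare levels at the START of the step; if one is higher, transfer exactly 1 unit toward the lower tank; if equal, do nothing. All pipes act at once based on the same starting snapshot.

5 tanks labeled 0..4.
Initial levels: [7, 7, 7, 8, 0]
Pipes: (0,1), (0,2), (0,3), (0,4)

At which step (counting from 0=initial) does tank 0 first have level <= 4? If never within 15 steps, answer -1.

Step 1: flows [0=1,0=2,3->0,0->4] -> levels [7 7 7 7 1]
Step 2: flows [0=1,0=2,0=3,0->4] -> levels [6 7 7 7 2]
Step 3: flows [1->0,2->0,3->0,0->4] -> levels [8 6 6 6 3]
Step 4: flows [0->1,0->2,0->3,0->4] -> levels [4 7 7 7 4]
Tank 0 first reaches <=4 at step 4

Answer: 4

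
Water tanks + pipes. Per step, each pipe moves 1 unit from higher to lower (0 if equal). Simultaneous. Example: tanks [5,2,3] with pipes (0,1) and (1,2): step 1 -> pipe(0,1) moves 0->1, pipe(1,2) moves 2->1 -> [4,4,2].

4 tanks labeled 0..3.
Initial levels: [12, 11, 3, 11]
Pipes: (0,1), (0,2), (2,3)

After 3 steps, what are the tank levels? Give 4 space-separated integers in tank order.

Answer: 10 10 9 8

Derivation:
Step 1: flows [0->1,0->2,3->2] -> levels [10 12 5 10]
Step 2: flows [1->0,0->2,3->2] -> levels [10 11 7 9]
Step 3: flows [1->0,0->2,3->2] -> levels [10 10 9 8]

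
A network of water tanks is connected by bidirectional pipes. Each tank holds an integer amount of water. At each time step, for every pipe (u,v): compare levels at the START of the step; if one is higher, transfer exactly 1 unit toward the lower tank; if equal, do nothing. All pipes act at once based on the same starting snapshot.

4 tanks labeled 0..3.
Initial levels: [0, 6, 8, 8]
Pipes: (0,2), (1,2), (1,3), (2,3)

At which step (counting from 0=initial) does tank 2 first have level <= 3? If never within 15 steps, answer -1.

Answer: -1

Derivation:
Step 1: flows [2->0,2->1,3->1,2=3] -> levels [1 8 6 7]
Step 2: flows [2->0,1->2,1->3,3->2] -> levels [2 6 7 7]
Step 3: flows [2->0,2->1,3->1,2=3] -> levels [3 8 5 6]
Step 4: flows [2->0,1->2,1->3,3->2] -> levels [4 6 6 6]
Step 5: flows [2->0,1=2,1=3,2=3] -> levels [5 6 5 6]
Step 6: flows [0=2,1->2,1=3,3->2] -> levels [5 5 7 5]
Step 7: flows [2->0,2->1,1=3,2->3] -> levels [6 6 4 6]
Step 8: flows [0->2,1->2,1=3,3->2] -> levels [5 5 7 5]
  -> period-2 cycle (repeats step 6); tank 2 never drops to <=3
Tank 2 never reaches <=3 within 15 steps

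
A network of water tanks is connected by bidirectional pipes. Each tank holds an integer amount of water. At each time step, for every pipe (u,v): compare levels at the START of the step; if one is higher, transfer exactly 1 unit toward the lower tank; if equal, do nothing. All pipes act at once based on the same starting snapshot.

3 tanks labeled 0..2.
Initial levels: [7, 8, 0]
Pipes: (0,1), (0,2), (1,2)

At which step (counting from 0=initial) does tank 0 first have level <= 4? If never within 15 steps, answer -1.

Step 1: flows [1->0,0->2,1->2] -> levels [7 6 2]
Step 2: flows [0->1,0->2,1->2] -> levels [5 6 4]
Step 3: flows [1->0,0->2,1->2] -> levels [5 4 6]
Step 4: flows [0->1,2->0,2->1] -> levels [5 6 4]
  -> period-2 cycle (repeats step 2); tank 0 never drops to <=4
Tank 0 never reaches <=4 within 15 steps

Answer: -1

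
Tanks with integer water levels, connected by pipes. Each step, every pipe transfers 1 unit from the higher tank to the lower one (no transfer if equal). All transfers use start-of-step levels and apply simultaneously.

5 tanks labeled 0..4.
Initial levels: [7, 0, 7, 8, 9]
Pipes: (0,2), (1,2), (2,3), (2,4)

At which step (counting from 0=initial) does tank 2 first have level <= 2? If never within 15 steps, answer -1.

Answer: -1

Derivation:
Step 1: flows [0=2,2->1,3->2,4->2] -> levels [7 1 8 7 8]
Step 2: flows [2->0,2->1,2->3,2=4] -> levels [8 2 5 8 8]
Step 3: flows [0->2,2->1,3->2,4->2] -> levels [7 3 7 7 7]
Step 4: flows [0=2,2->1,2=3,2=4] -> levels [7 4 6 7 7]
Step 5: flows [0->2,2->1,3->2,4->2] -> levels [6 5 8 6 6]
Step 6: flows [2->0,2->1,2->3,2->4] -> levels [7 6 4 7 7]
Step 7: flows [0->2,1->2,3->2,4->2] -> levels [6 5 8 6 6]
  -> period-2 cycle (repeats step 5); tank 2 never drops to <=2
Tank 2 never reaches <=2 within 15 steps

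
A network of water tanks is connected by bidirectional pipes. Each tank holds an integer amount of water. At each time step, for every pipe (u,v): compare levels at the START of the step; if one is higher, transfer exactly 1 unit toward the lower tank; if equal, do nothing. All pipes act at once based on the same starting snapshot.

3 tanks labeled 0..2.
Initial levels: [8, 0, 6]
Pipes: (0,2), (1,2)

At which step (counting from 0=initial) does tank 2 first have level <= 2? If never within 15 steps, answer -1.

Answer: -1

Derivation:
Step 1: flows [0->2,2->1] -> levels [7 1 6]
Step 2: flows [0->2,2->1] -> levels [6 2 6]
Step 3: flows [0=2,2->1] -> levels [6 3 5]
Step 4: flows [0->2,2->1] -> levels [5 4 5]
Step 5: flows [0=2,2->1] -> levels [5 5 4]
Step 6: flows [0->2,1->2] -> levels [4 4 6]
Step 7: flows [2->0,2->1] -> levels [5 5 4]
  -> period-2 cycle (repeats step 5); tank 2 never drops to <=2
Tank 2 never reaches <=2 within 15 steps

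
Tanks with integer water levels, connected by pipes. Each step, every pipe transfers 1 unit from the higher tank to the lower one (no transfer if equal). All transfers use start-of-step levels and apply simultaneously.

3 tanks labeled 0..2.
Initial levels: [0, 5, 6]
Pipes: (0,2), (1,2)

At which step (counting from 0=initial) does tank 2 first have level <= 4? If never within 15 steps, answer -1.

Answer: 1

Derivation:
Step 1: flows [2->0,2->1] -> levels [1 6 4]
Tank 2 first reaches <=4 at step 1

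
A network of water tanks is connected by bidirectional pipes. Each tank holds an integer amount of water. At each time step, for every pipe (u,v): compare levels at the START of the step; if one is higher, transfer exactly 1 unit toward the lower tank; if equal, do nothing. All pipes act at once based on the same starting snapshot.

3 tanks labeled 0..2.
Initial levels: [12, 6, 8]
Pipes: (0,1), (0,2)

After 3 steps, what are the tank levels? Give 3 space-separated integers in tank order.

Answer: 9 8 9

Derivation:
Step 1: flows [0->1,0->2] -> levels [10 7 9]
Step 2: flows [0->1,0->2] -> levels [8 8 10]
Step 3: flows [0=1,2->0] -> levels [9 8 9]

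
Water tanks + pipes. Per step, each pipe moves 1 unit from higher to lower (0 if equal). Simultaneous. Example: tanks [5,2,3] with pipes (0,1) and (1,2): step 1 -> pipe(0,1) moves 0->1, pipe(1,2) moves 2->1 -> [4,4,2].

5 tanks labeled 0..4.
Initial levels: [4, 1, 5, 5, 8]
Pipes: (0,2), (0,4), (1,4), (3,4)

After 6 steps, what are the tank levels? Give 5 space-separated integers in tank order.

Answer: 4 3 5 5 6

Derivation:
Step 1: flows [2->0,4->0,4->1,4->3] -> levels [6 2 4 6 5]
Step 2: flows [0->2,0->4,4->1,3->4] -> levels [4 3 5 5 6]
Step 3: flows [2->0,4->0,4->1,4->3] -> levels [6 4 4 6 3]
Step 4: flows [0->2,0->4,1->4,3->4] -> levels [4 3 5 5 6]
  -> period-2 cycle: step 4 state = step 2 state
  -> state at step 6: (6-2) mod 2 = 0, same as step 2 -> [4 3 5 5 6]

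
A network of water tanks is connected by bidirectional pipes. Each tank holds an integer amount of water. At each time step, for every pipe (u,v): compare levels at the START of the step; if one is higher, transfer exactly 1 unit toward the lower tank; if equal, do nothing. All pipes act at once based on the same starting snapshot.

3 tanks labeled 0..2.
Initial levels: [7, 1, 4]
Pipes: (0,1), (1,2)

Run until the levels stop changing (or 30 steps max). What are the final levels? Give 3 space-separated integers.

Step 1: flows [0->1,2->1] -> levels [6 3 3]
Step 2: flows [0->1,1=2] -> levels [5 4 3]
Step 3: flows [0->1,1->2] -> levels [4 4 4]
Step 4: flows [0=1,1=2] -> levels [4 4 4]
  -> stable (no change)

Answer: 4 4 4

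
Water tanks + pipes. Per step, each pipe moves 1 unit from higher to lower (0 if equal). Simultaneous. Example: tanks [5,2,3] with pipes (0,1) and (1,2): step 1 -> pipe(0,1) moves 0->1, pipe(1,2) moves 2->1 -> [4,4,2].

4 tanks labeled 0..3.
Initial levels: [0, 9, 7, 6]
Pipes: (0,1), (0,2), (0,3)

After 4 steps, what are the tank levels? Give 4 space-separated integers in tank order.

Step 1: flows [1->0,2->0,3->0] -> levels [3 8 6 5]
Step 2: flows [1->0,2->0,3->0] -> levels [6 7 5 4]
Step 3: flows [1->0,0->2,0->3] -> levels [5 6 6 5]
Step 4: flows [1->0,2->0,0=3] -> levels [7 5 5 5]

Answer: 7 5 5 5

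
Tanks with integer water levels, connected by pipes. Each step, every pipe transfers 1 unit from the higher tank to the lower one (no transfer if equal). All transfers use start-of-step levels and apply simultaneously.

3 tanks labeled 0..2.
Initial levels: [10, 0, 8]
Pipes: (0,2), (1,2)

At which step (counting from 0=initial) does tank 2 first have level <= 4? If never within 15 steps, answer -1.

Step 1: flows [0->2,2->1] -> levels [9 1 8]
Step 2: flows [0->2,2->1] -> levels [8 2 8]
Step 3: flows [0=2,2->1] -> levels [8 3 7]
Step 4: flows [0->2,2->1] -> levels [7 4 7]
Step 5: flows [0=2,2->1] -> levels [7 5 6]
Step 6: flows [0->2,2->1] -> levels [6 6 6]
Step 7: flows [0=2,1=2] -> levels [6 6 6]
  -> stable; tank 2 stays at 6 > 4
Tank 2 never reaches <=4 within 15 steps

Answer: -1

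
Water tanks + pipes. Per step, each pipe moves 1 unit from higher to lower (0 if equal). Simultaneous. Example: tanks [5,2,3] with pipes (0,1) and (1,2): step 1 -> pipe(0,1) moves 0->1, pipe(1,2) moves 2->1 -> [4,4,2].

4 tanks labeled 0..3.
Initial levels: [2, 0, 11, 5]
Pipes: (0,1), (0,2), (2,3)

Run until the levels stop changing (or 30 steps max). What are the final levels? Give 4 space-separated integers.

Step 1: flows [0->1,2->0,2->3] -> levels [2 1 9 6]
Step 2: flows [0->1,2->0,2->3] -> levels [2 2 7 7]
Step 3: flows [0=1,2->0,2=3] -> levels [3 2 6 7]
Step 4: flows [0->1,2->0,3->2] -> levels [3 3 6 6]
Step 5: flows [0=1,2->0,2=3] -> levels [4 3 5 6]
Step 6: flows [0->1,2->0,3->2] -> levels [4 4 5 5]
Step 7: flows [0=1,2->0,2=3] -> levels [5 4 4 5]
Step 8: flows [0->1,0->2,3->2] -> levels [3 5 6 4]
Step 9: flows [1->0,2->0,2->3] -> levels [5 4 4 5]
  -> period-2 cycle: step 9 state = step 7 state; never stabilizes
  -> state at step 30: (30-7) mod 2 = 1, same as step 8 -> [3 5 6 4]

Answer: 3 5 6 4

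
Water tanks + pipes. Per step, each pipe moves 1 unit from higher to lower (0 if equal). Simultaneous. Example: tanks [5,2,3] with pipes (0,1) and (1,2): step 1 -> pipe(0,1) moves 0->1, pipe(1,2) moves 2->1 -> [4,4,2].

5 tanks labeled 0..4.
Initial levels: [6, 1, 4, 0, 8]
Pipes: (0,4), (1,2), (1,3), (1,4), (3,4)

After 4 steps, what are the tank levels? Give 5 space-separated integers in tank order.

Step 1: flows [4->0,2->1,1->3,4->1,4->3] -> levels [7 2 3 2 5]
Step 2: flows [0->4,2->1,1=3,4->1,4->3] -> levels [6 4 2 3 4]
Step 3: flows [0->4,1->2,1->3,1=4,4->3] -> levels [5 2 3 5 4]
Step 4: flows [0->4,2->1,3->1,4->1,3->4] -> levels [4 5 2 3 5]

Answer: 4 5 2 3 5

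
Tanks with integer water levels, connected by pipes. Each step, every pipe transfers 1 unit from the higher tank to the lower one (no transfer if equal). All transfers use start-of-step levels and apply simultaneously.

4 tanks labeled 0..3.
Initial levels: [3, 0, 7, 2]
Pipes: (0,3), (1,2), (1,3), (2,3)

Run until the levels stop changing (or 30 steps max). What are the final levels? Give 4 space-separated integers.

Step 1: flows [0->3,2->1,3->1,2->3] -> levels [2 2 5 3]
Step 2: flows [3->0,2->1,3->1,2->3] -> levels [3 4 3 2]
Step 3: flows [0->3,1->2,1->3,2->3] -> levels [2 2 3 5]
Step 4: flows [3->0,2->1,3->1,3->2] -> levels [3 4 3 2]
  -> period-2 cycle: step 4 state = step 2 state; never stabilizes
  -> state at step 30: (30-2) mod 2 = 0, same as step 2 -> [3 4 3 2]

Answer: 3 4 3 2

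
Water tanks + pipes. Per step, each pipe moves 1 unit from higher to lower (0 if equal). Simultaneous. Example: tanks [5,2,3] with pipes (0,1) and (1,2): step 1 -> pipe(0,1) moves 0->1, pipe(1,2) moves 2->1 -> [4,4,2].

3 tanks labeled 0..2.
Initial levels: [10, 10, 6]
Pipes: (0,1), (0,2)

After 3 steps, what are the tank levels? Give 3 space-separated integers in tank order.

Step 1: flows [0=1,0->2] -> levels [9 10 7]
Step 2: flows [1->0,0->2] -> levels [9 9 8]
Step 3: flows [0=1,0->2] -> levels [8 9 9]

Answer: 8 9 9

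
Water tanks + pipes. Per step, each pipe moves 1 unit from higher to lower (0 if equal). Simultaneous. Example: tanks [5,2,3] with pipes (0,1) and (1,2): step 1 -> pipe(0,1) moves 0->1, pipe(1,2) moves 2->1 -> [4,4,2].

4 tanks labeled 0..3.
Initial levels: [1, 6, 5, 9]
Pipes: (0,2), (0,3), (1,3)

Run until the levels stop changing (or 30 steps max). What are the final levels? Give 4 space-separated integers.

Answer: 6 6 5 4

Derivation:
Step 1: flows [2->0,3->0,3->1] -> levels [3 7 4 7]
Step 2: flows [2->0,3->0,1=3] -> levels [5 7 3 6]
Step 3: flows [0->2,3->0,1->3] -> levels [5 6 4 6]
Step 4: flows [0->2,3->0,1=3] -> levels [5 6 5 5]
Step 5: flows [0=2,0=3,1->3] -> levels [5 5 5 6]
Step 6: flows [0=2,3->0,3->1] -> levels [6 6 5 4]
Step 7: flows [0->2,0->3,1->3] -> levels [4 5 6 6]
Step 8: flows [2->0,3->0,3->1] -> levels [6 6 5 4]
  -> period-2 cycle: step 8 state = step 6 state; never stabilizes
  -> state at step 30: (30-6) mod 2 = 0, same as step 6 -> [6 6 5 4]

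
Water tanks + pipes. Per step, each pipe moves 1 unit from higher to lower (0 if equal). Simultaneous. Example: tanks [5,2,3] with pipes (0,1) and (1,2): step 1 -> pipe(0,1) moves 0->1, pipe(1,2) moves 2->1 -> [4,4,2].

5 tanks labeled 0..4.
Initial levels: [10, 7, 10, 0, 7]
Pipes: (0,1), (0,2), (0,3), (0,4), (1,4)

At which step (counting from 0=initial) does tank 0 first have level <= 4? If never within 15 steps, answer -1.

Step 1: flows [0->1,0=2,0->3,0->4,1=4] -> levels [7 8 10 1 8]
Step 2: flows [1->0,2->0,0->3,4->0,1=4] -> levels [9 7 9 2 7]
Step 3: flows [0->1,0=2,0->3,0->4,1=4] -> levels [6 8 9 3 8]
Step 4: flows [1->0,2->0,0->3,4->0,1=4] -> levels [8 7 8 4 7]
Step 5: flows [0->1,0=2,0->3,0->4,1=4] -> levels [5 8 8 5 8]
Step 6: flows [1->0,2->0,0=3,4->0,1=4] -> levels [8 7 7 5 7]
Step 7: flows [0->1,0->2,0->3,0->4,1=4] -> levels [4 8 8 6 8]
Tank 0 first reaches <=4 at step 7

Answer: 7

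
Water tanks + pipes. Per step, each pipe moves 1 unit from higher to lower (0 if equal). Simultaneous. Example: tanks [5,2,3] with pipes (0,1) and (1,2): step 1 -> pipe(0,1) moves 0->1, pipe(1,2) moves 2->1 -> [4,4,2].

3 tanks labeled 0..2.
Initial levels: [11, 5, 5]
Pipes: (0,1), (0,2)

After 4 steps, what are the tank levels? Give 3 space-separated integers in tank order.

Step 1: flows [0->1,0->2] -> levels [9 6 6]
Step 2: flows [0->1,0->2] -> levels [7 7 7]
Step 3: flows [0=1,0=2] -> levels [7 7 7]
  -> stable; steps 4..4 unchanged -> [7 7 7]

Answer: 7 7 7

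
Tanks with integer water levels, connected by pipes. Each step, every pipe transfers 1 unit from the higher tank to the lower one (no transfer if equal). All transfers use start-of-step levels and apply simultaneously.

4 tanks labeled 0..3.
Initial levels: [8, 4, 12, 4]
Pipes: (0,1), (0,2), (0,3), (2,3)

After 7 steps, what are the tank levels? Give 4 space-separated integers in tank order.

Step 1: flows [0->1,2->0,0->3,2->3] -> levels [7 5 10 6]
Step 2: flows [0->1,2->0,0->3,2->3] -> levels [6 6 8 8]
Step 3: flows [0=1,2->0,3->0,2=3] -> levels [8 6 7 7]
Step 4: flows [0->1,0->2,0->3,2=3] -> levels [5 7 8 8]
Step 5: flows [1->0,2->0,3->0,2=3] -> levels [8 6 7 7]
  -> period-2 cycle: step 5 state = step 3 state
  -> state at step 7: (7-3) mod 2 = 0, same as step 3 -> [8 6 7 7]

Answer: 8 6 7 7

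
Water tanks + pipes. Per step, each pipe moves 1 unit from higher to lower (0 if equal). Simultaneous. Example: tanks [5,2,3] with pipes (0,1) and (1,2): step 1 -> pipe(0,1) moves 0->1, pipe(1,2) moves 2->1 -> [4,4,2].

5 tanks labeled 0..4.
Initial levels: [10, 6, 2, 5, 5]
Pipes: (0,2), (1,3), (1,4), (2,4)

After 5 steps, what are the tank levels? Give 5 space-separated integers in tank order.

Step 1: flows [0->2,1->3,1->4,4->2] -> levels [9 4 4 6 5]
Step 2: flows [0->2,3->1,4->1,4->2] -> levels [8 6 6 5 3]
Step 3: flows [0->2,1->3,1->4,2->4] -> levels [7 4 6 6 5]
Step 4: flows [0->2,3->1,4->1,2->4] -> levels [6 6 6 5 5]
Step 5: flows [0=2,1->3,1->4,2->4] -> levels [6 4 5 6 7]

Answer: 6 4 5 6 7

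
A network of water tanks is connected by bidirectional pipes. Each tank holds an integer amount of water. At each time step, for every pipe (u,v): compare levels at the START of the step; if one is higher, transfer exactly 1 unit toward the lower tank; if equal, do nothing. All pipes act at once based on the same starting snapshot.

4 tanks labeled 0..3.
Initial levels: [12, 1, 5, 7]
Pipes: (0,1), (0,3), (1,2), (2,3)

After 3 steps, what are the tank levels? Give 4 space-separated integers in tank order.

Step 1: flows [0->1,0->3,2->1,3->2] -> levels [10 3 5 7]
Step 2: flows [0->1,0->3,2->1,3->2] -> levels [8 5 5 7]
Step 3: flows [0->1,0->3,1=2,3->2] -> levels [6 6 6 7]

Answer: 6 6 6 7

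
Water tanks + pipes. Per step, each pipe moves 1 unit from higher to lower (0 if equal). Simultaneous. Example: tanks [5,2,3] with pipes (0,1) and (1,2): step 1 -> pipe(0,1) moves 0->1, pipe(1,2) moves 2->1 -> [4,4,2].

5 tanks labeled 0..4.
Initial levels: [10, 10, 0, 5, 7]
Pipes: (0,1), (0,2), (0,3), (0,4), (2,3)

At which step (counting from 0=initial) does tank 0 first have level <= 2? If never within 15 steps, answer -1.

Step 1: flows [0=1,0->2,0->3,0->4,3->2] -> levels [7 10 2 5 8]
Step 2: flows [1->0,0->2,0->3,4->0,3->2] -> levels [7 9 4 5 7]
Step 3: flows [1->0,0->2,0->3,0=4,3->2] -> levels [6 8 6 5 7]
Step 4: flows [1->0,0=2,0->3,4->0,2->3] -> levels [7 7 5 7 6]
Step 5: flows [0=1,0->2,0=3,0->4,3->2] -> levels [5 7 7 6 7]
Step 6: flows [1->0,2->0,3->0,4->0,2->3] -> levels [9 6 5 6 6]
Step 7: flows [0->1,0->2,0->3,0->4,3->2] -> levels [5 7 7 6 7]
  -> period-2 cycle (repeats step 5); tank 0 never drops to <=2
Tank 0 never reaches <=2 within 15 steps

Answer: -1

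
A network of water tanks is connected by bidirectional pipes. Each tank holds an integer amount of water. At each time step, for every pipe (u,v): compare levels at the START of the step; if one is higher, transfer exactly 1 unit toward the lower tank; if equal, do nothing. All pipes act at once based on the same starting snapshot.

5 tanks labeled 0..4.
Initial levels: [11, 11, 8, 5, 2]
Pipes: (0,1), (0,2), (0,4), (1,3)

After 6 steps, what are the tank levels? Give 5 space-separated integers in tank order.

Answer: 9 7 7 8 6

Derivation:
Step 1: flows [0=1,0->2,0->4,1->3] -> levels [9 10 9 6 3]
Step 2: flows [1->0,0=2,0->4,1->3] -> levels [9 8 9 7 4]
Step 3: flows [0->1,0=2,0->4,1->3] -> levels [7 8 9 8 5]
Step 4: flows [1->0,2->0,0->4,1=3] -> levels [8 7 8 8 6]
Step 5: flows [0->1,0=2,0->4,3->1] -> levels [6 9 8 7 7]
Step 6: flows [1->0,2->0,4->0,1->3] -> levels [9 7 7 8 6]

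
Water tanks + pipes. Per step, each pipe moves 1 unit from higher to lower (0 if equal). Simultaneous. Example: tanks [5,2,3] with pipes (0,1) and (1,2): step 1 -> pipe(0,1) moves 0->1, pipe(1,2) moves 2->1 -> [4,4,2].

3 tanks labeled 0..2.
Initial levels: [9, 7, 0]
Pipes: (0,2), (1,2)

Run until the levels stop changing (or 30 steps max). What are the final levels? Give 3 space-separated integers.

Step 1: flows [0->2,1->2] -> levels [8 6 2]
Step 2: flows [0->2,1->2] -> levels [7 5 4]
Step 3: flows [0->2,1->2] -> levels [6 4 6]
Step 4: flows [0=2,2->1] -> levels [6 5 5]
Step 5: flows [0->2,1=2] -> levels [5 5 6]
Step 6: flows [2->0,2->1] -> levels [6 6 4]
Step 7: flows [0->2,1->2] -> levels [5 5 6]
  -> period-2 cycle: step 7 state = step 5 state; never stabilizes
  -> state at step 30: (30-5) mod 2 = 1, same as step 6 -> [6 6 4]

Answer: 6 6 4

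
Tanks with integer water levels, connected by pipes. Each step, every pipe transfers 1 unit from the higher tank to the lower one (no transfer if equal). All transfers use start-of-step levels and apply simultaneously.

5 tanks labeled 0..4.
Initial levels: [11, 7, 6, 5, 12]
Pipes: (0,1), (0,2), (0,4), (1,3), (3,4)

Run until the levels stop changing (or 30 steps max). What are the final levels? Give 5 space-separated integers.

Answer: 6 10 9 7 9

Derivation:
Step 1: flows [0->1,0->2,4->0,1->3,4->3] -> levels [10 7 7 7 10]
Step 2: flows [0->1,0->2,0=4,1=3,4->3] -> levels [8 8 8 8 9]
Step 3: flows [0=1,0=2,4->0,1=3,4->3] -> levels [9 8 8 9 7]
Step 4: flows [0->1,0->2,0->4,3->1,3->4] -> levels [6 10 9 7 9]
Step 5: flows [1->0,2->0,4->0,1->3,4->3] -> levels [9 8 8 9 7]
  -> period-2 cycle: step 5 state = step 3 state; never stabilizes
  -> state at step 30: (30-3) mod 2 = 1, same as step 4 -> [6 10 9 7 9]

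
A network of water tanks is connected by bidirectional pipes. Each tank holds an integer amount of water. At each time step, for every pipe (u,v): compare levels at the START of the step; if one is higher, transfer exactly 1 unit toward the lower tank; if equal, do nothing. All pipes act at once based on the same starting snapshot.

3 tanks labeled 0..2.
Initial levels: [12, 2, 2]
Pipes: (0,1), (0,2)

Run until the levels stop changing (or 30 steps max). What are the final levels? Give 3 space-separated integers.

Answer: 4 6 6

Derivation:
Step 1: flows [0->1,0->2] -> levels [10 3 3]
Step 2: flows [0->1,0->2] -> levels [8 4 4]
Step 3: flows [0->1,0->2] -> levels [6 5 5]
Step 4: flows [0->1,0->2] -> levels [4 6 6]
Step 5: flows [1->0,2->0] -> levels [6 5 5]
  -> period-2 cycle: step 5 state = step 3 state; never stabilizes
  -> state at step 30: (30-3) mod 2 = 1, same as step 4 -> [4 6 6]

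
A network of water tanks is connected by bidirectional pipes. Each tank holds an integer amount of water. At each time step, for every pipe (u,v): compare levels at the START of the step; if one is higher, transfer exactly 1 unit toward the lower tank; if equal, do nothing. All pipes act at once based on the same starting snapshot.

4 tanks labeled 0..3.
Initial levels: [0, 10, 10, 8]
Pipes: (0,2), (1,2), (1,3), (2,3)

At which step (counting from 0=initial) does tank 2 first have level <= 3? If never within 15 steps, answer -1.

Answer: -1

Derivation:
Step 1: flows [2->0,1=2,1->3,2->3] -> levels [1 9 8 10]
Step 2: flows [2->0,1->2,3->1,3->2] -> levels [2 9 9 8]
Step 3: flows [2->0,1=2,1->3,2->3] -> levels [3 8 7 10]
Step 4: flows [2->0,1->2,3->1,3->2] -> levels [4 8 8 8]
Step 5: flows [2->0,1=2,1=3,2=3] -> levels [5 8 7 8]
Step 6: flows [2->0,1->2,1=3,3->2] -> levels [6 7 8 7]
Step 7: flows [2->0,2->1,1=3,2->3] -> levels [7 8 5 8]
Step 8: flows [0->2,1->2,1=3,3->2] -> levels [6 7 8 7]
  -> period-2 cycle (repeats step 6); tank 2 never drops to <=3
Tank 2 never reaches <=3 within 15 steps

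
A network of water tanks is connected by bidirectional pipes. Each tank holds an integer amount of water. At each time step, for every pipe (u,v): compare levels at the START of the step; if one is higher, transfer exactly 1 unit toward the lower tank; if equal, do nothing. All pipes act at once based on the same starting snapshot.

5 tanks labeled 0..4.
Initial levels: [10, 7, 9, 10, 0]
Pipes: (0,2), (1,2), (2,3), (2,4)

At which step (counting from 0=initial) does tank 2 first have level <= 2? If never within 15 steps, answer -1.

Step 1: flows [0->2,2->1,3->2,2->4] -> levels [9 8 9 9 1]
Step 2: flows [0=2,2->1,2=3,2->4] -> levels [9 9 7 9 2]
Step 3: flows [0->2,1->2,3->2,2->4] -> levels [8 8 9 8 3]
Step 4: flows [2->0,2->1,2->3,2->4] -> levels [9 9 5 9 4]
Step 5: flows [0->2,1->2,3->2,2->4] -> levels [8 8 7 8 5]
Step 6: flows [0->2,1->2,3->2,2->4] -> levels [7 7 9 7 6]
Step 7: flows [2->0,2->1,2->3,2->4] -> levels [8 8 5 8 7]
Step 8: flows [0->2,1->2,3->2,4->2] -> levels [7 7 9 7 6]
  -> period-2 cycle (repeats step 6); tank 2 never drops to <=2
Tank 2 never reaches <=2 within 15 steps

Answer: -1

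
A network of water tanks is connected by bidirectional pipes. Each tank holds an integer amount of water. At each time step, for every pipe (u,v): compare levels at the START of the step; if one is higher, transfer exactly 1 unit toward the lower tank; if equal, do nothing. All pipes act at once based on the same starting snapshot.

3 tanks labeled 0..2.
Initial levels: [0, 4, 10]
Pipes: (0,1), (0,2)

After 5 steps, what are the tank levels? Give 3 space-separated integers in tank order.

Answer: 5 4 5

Derivation:
Step 1: flows [1->0,2->0] -> levels [2 3 9]
Step 2: flows [1->0,2->0] -> levels [4 2 8]
Step 3: flows [0->1,2->0] -> levels [4 3 7]
Step 4: flows [0->1,2->0] -> levels [4 4 6]
Step 5: flows [0=1,2->0] -> levels [5 4 5]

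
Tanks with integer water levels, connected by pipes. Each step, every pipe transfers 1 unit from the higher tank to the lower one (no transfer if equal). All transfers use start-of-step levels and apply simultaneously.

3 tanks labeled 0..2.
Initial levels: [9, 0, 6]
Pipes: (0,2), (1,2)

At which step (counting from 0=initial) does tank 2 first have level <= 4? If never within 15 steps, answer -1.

Answer: -1

Derivation:
Step 1: flows [0->2,2->1] -> levels [8 1 6]
Step 2: flows [0->2,2->1] -> levels [7 2 6]
Step 3: flows [0->2,2->1] -> levels [6 3 6]
Step 4: flows [0=2,2->1] -> levels [6 4 5]
Step 5: flows [0->2,2->1] -> levels [5 5 5]
Step 6: flows [0=2,1=2] -> levels [5 5 5]
  -> stable; tank 2 stays at 5 > 4
Tank 2 never reaches <=4 within 15 steps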